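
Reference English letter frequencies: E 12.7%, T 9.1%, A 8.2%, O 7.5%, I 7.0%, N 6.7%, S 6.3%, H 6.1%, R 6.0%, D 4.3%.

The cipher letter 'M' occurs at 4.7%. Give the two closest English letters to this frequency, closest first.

Step 1: Observed frequency of 'M' is 4.7%.
Step 2: Compute distances to each reference frequency and sort:
  D (4.3%): difference = 0.4% <-- BEST
  R (6.0%): difference = 1.3% <-- RUNNER-UP
  H (6.1%): difference = 1.4%
  S (6.3%): difference = 1.6%
  N (6.7%): difference = 2.0%
Step 3: Most likely is 'D' (4.3%, diff 0.4%); second most likely is 'R' (6.0%, diff 1.3%).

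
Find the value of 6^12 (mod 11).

Step 1: Compute 6^12 mod 11 step by step, reducing modulo 11 at each step.
  6^1 mod 11 = 6
  6^2 mod 11 = (6 * 6) mod 11 = 3
  6^3 mod 11 = (3 * 6) mod 11 = 7
  6^4 mod 11 = (7 * 6) mod 11 = 9
  6^5 mod 11 = (9 * 6) mod 11 = 10
  6^6 mod 11 = (10 * 6) mod 11 = 5
  6^7 mod 11 = (5 * 6) mod 11 = 8
  6^8 mod 11 = (8 * 6) mod 11 = 4
  6^9 mod 11 = (4 * 6) mod 11 = 2
  6^10 mod 11 = (2 * 6) mod 11 = 1
  6^11 mod 11 = (1 * 6) mod 11 = 6
  6^12 mod 11 = (6 * 6) mod 11 = 3
Step 2: Result = 3.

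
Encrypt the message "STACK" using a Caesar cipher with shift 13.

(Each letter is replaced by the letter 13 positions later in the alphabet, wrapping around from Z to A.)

Step 1: For each letter, shift forward by 13 positions (mod 26).
  S (position 18) -> position (18+13) mod 26 = 5 -> F
  T (position 19) -> position (19+13) mod 26 = 6 -> G
  A (position 0) -> position (0+13) mod 26 = 13 -> N
  C (position 2) -> position (2+13) mod 26 = 15 -> P
  K (position 10) -> position (10+13) mod 26 = 23 -> X
Result: FGNPX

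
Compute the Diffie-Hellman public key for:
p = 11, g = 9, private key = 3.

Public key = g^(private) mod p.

Step 1: A = g^a mod p = 9^3 mod 11.
  9^1 mod 11 = 9
  9^2 mod 11 = (9 * 9) mod 11 = 4
  9^3 mod 11 = (4 * 9) mod 11 = 3
Result: A = 3.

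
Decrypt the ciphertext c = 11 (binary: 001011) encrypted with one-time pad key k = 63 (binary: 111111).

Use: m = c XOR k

Step 1: XOR ciphertext with key:
  Ciphertext: 001011
  Key:        111111
  XOR:        110100
Step 2: Plaintext = 110100 = 52 in decimal.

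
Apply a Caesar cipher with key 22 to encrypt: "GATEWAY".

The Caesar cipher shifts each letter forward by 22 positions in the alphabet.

Step 1: For each letter, shift forward by 22 positions (mod 26).
  G (position 6) -> position (6+22) mod 26 = 2 -> C
  A (position 0) -> position (0+22) mod 26 = 22 -> W
  T (position 19) -> position (19+22) mod 26 = 15 -> P
  E (position 4) -> position (4+22) mod 26 = 0 -> A
  W (position 22) -> position (22+22) mod 26 = 18 -> S
  A (position 0) -> position (0+22) mod 26 = 22 -> W
  Y (position 24) -> position (24+22) mod 26 = 20 -> U
Result: CWPASWU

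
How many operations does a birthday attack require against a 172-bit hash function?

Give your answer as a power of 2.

Step 1: The birthday paradox gives collision probability ~50% after sqrt(2^n) = 2^(n/2) hashes.
Step 2: For 172-bit output: 2^(172/2) = 2^86.
Step 3: Approximately 2^86 hash computations needed.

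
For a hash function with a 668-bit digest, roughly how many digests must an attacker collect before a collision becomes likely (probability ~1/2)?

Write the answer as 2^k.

Step 1: The birthday paradox gives collision probability ~50% after sqrt(2^n) = 2^(n/2) hashes.
Step 2: For 668-bit output: 2^(668/2) = 2^334.
Step 3: Approximately 2^334 hash computations needed.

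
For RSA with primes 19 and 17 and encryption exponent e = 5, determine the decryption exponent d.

Step 1: n = 19 * 17 = 323.
Step 2: phi(n) = 18 * 16 = 288.
Step 3: Find d such that 5 * d = 1 (mod 288).
Step 4: d = 5^(-1) mod 288 = 173.
Verification: 5 * 173 = 865 = 3 * 288 + 1.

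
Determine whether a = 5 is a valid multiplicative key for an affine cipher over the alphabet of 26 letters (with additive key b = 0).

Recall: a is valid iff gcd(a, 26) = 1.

Step 1: Compute gcd(5, 26).
Step 2: gcd(5, 26) = 1.
Since gcd = 1, 5 is coprime with 26, so it is a valid key.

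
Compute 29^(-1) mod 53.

Step 1: We need x such that 29 * x = 1 (mod 53).
Step 2: Using the extended Euclidean algorithm or trial:
  29 * 11 = 319 = 6 * 53 + 1.
Step 3: Since 319 mod 53 = 1, the inverse is x = 11.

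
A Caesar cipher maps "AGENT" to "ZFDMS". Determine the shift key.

Step 1: Compare first letters: A (position 0) -> Z (position 25).
Step 2: Shift = (25 - 0) mod 26 = 25.
The shift value is 25.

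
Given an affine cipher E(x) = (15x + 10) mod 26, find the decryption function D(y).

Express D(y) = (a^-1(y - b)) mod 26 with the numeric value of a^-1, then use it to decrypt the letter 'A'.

Step 1: Find a^-1, the modular inverse of 15 mod 26.
Step 2: We need 15 * a^-1 = 1 (mod 26).
Step 3: 15 * 7 = 105 = 4 * 26 + 1, so a^-1 = 7.
Step 4: D(y) = 7(y - 10) mod 26.
Step 5: Apply to 'A' (y = 0): D(0) = 7 * (0 - 10) mod 26 = 7 * -10 mod 26 = 8 -> 'I'.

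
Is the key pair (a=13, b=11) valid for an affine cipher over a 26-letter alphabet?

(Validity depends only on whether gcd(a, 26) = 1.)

Step 1: Compute gcd(13, 26).
Step 2: gcd(13, 26) = 13.
Since gcd = 13 != 1, 13 shares a common factor with 26, so it cannot be used.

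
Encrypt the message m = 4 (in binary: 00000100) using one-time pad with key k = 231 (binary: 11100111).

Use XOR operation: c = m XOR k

Step 1: Write out the XOR operation bit by bit:
  Message: 00000100
  Key:     11100111
  XOR:     11100011
Step 2: Convert to decimal: 11100011 = 227.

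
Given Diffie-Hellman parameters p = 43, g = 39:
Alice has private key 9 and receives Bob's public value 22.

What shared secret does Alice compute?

Step 1: s = B^a mod p = 22^9 mod 43.
  22^1 mod 43 = 22
  22^2 mod 43 = (22 * 22) mod 43 = 11
  22^3 mod 43 = (11 * 22) mod 43 = 27
  22^4 mod 43 = (27 * 22) mod 43 = 35
  22^5 mod 43 = (35 * 22) mod 43 = 39
  22^6 mod 43 = (39 * 22) mod 43 = 41
  22^7 mod 43 = (41 * 22) mod 43 = 42
  22^8 mod 43 = (42 * 22) mod 43 = 21
  22^9 mod 43 = (21 * 22) mod 43 = 32
Result: shared secret = 32.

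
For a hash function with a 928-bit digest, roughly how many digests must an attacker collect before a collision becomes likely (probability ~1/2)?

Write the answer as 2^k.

Step 1: The birthday paradox gives collision probability ~50% after sqrt(2^n) = 2^(n/2) hashes.
Step 2: For 928-bit output: 2^(928/2) = 2^464.
Step 3: Approximately 2^464 hash computations needed.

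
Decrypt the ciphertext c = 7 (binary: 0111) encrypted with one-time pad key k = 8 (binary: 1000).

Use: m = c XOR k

Step 1: XOR ciphertext with key:
  Ciphertext: 0111
  Key:        1000
  XOR:        1111
Step 2: Plaintext = 1111 = 15 in decimal.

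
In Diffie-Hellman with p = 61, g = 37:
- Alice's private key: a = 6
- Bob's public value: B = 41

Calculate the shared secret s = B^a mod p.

Step 1: s = B^a mod p = 41^6 mod 61.
  41^1 mod 61 = 41
  41^2 mod 61 = (41 * 41) mod 61 = 34
  41^3 mod 61 = (34 * 41) mod 61 = 52
  41^4 mod 61 = (52 * 41) mod 61 = 58
  41^5 mod 61 = (58 * 41) mod 61 = 60
  41^6 mod 61 = (60 * 41) mod 61 = 20
Result: shared secret = 20.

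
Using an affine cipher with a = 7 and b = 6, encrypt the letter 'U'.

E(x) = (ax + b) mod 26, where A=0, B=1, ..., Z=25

Step 1: Convert 'U' to number: x = 20.
Step 2: E(20) = (7 * 20 + 6) mod 26 = 146 mod 26 = 16.
Step 3: Convert 16 back to letter: Q.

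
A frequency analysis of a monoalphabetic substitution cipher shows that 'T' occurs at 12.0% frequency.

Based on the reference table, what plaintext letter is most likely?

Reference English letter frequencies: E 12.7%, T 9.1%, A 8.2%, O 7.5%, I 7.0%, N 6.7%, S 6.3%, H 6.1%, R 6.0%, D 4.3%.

Step 1: The observed frequency is 12.0%.
Step 2: Compare with English frequencies:
  E: 12.7% (difference: 0.7%) <-- closest
  T: 9.1% (difference: 2.9%)
  A: 8.2% (difference: 3.8%)
  O: 7.5% (difference: 4.5%)
  I: 7.0% (difference: 5.0%)
  N: 6.7% (difference: 5.3%)
  S: 6.3% (difference: 5.7%)
  H: 6.1% (difference: 5.9%)
  R: 6.0% (difference: 6.0%)
  D: 4.3% (difference: 7.7%)
Step 3: 'T' most likely represents 'E' (frequency 12.7%).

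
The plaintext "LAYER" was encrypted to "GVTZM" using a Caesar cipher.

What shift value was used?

Step 1: Compare first letters: L (position 11) -> G (position 6).
Step 2: Shift = (6 - 11) mod 26 = 21.
The shift value is 21.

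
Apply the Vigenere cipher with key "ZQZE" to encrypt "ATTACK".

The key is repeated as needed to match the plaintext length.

Step 1: Repeat key to match plaintext length:
  Plaintext: ATTACK
  Key:       ZQZEZQ
Step 2: Encrypt each letter:
  A(0) + Z(25) = (0+25) mod 26 = 25 = Z
  T(19) + Q(16) = (19+16) mod 26 = 9 = J
  T(19) + Z(25) = (19+25) mod 26 = 18 = S
  A(0) + E(4) = (0+4) mod 26 = 4 = E
  C(2) + Z(25) = (2+25) mod 26 = 1 = B
  K(10) + Q(16) = (10+16) mod 26 = 0 = A
Ciphertext: ZJSEBA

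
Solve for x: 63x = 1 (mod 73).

Step 1: We need x such that 63 * x = 1 (mod 73).
Step 2: Using the extended Euclidean algorithm or trial:
  63 * 51 = 3213 = 44 * 73 + 1.
Step 3: Since 3213 mod 73 = 1, the inverse is x = 51.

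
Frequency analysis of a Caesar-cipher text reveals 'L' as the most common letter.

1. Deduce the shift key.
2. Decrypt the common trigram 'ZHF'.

Step 1: In English, 'E' is the most frequent letter (12.7%).
Step 2: The most frequent ciphertext letter is 'L' (position 11).
Step 3: Shift = (11 - 4) mod 26 = 7.
Step 4: Decrypt 'ZHF' by shifting back 7:
  Z -> S
  H -> A
  F -> Y
Step 5: 'ZHF' decrypts to 'SAY'.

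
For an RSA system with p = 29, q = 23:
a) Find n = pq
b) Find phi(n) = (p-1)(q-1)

Step 1: n = p * q = 29 * 23 = 667.
Step 2: phi(n) = (p-1)(q-1) = 28 * 22 = 616.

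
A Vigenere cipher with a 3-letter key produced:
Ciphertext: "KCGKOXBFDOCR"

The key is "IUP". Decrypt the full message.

Step 1: Key 'IUP' has length 3. Extended key: IUPIUPIUPIUP
Step 2: Decrypt each position:
  K(10) - I(8) = 2 = C
  C(2) - U(20) = 8 = I
  G(6) - P(15) = 17 = R
  K(10) - I(8) = 2 = C
  O(14) - U(20) = 20 = U
  X(23) - P(15) = 8 = I
  B(1) - I(8) = 19 = T
  F(5) - U(20) = 11 = L
  D(3) - P(15) = 14 = O
  O(14) - I(8) = 6 = G
  C(2) - U(20) = 8 = I
  R(17) - P(15) = 2 = C
Plaintext: CIRCUITLOGIC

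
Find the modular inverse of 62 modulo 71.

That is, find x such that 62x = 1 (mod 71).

Step 1: We need x such that 62 * x = 1 (mod 71).
Step 2: Using the extended Euclidean algorithm or trial:
  62 * 63 = 3906 = 55 * 71 + 1.
Step 3: Since 3906 mod 71 = 1, the inverse is x = 63.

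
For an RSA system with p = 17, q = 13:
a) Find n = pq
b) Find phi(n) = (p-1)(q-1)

Step 1: n = p * q = 17 * 13 = 221.
Step 2: phi(n) = (p-1)(q-1) = 16 * 12 = 192.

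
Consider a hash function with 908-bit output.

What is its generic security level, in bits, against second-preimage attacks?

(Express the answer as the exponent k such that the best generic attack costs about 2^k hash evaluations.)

Step 1: The hash has a 908-bit output.
Step 2: Second-preimage resistance means: given a specific input x, it should be infeasible to find a different y with h(y) = h(x).
With a 908-bit output, a generic search for a second preimage costs about 2^908 evaluations (each trial matches the fixed target with probability 2^-908).
Step 3: Security level = 908 bits.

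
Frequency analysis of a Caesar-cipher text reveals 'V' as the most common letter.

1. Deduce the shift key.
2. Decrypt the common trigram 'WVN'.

Step 1: In English, 'E' is the most frequent letter (12.7%).
Step 2: The most frequent ciphertext letter is 'V' (position 21).
Step 3: Shift = (21 - 4) mod 26 = 17.
Step 4: Decrypt 'WVN' by shifting back 17:
  W -> F
  V -> E
  N -> W
Step 5: 'WVN' decrypts to 'FEW'.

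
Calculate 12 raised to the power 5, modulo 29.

Step 1: Compute 12^5 mod 29 step by step, reducing modulo 29 at each step.
  12^1 mod 29 = 12
  12^2 mod 29 = (12 * 12) mod 29 = 28
  12^3 mod 29 = (28 * 12) mod 29 = 17
  12^4 mod 29 = (17 * 12) mod 29 = 1
  12^5 mod 29 = (1 * 12) mod 29 = 12
Step 2: Result = 12.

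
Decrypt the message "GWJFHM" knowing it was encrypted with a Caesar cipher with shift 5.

Step 1: Reverse the shift by subtracting 5 from each letter position.
  G (position 6) -> position (6-5) mod 26 = 1 -> B
  W (position 22) -> position (22-5) mod 26 = 17 -> R
  J (position 9) -> position (9-5) mod 26 = 4 -> E
  F (position 5) -> position (5-5) mod 26 = 0 -> A
  H (position 7) -> position (7-5) mod 26 = 2 -> C
  M (position 12) -> position (12-5) mod 26 = 7 -> H
Decrypted message: BREACH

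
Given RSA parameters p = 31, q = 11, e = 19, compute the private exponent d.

Step 1: n = 31 * 11 = 341.
Step 2: phi(n) = 30 * 10 = 300.
Step 3: Find d such that 19 * d = 1 (mod 300).
Step 4: d = 19^(-1) mod 300 = 79.
Verification: 19 * 79 = 1501 = 5 * 300 + 1.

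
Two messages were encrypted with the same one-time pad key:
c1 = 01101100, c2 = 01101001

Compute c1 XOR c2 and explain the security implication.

Step 1: c1 XOR c2 = (m1 XOR k) XOR (m2 XOR k).
Step 2: By XOR associativity/commutativity: = m1 XOR m2 XOR k XOR k = m1 XOR m2.
Step 3: 01101100 XOR 01101001 = 00000101 = 5.
Step 4: The key cancels out! An attacker learns m1 XOR m2 = 5, revealing the relationship between plaintexts.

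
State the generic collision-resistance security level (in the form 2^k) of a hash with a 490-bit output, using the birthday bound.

Step 1: The birthday paradox gives collision probability ~50% after sqrt(2^n) = 2^(n/2) hashes.
Step 2: For 490-bit output: 2^(490/2) = 2^245.
Step 3: Approximately 2^245 hash computations needed.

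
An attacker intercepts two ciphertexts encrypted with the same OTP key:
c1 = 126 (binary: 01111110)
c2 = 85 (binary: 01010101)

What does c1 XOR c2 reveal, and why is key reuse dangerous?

Step 1: c1 XOR c2 = (m1 XOR k) XOR (m2 XOR k).
Step 2: By XOR associativity/commutativity: = m1 XOR m2 XOR k XOR k = m1 XOR m2.
Step 3: 01111110 XOR 01010101 = 00101011 = 43.
Step 4: The key cancels out! An attacker learns m1 XOR m2 = 43, revealing the relationship between plaintexts.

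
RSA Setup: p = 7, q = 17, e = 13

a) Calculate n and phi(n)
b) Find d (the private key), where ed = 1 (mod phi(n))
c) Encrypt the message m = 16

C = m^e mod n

Step 1: n = 7 * 17 = 119.
Step 2: phi(n) = (7-1)(17-1) = 6 * 16 = 96.
Step 3: Find d = 13^(-1) mod 96 = 37.
  Verify: 13 * 37 = 481 = 1 (mod 96).
Step 4: C = 16^13 mod 119 = 16.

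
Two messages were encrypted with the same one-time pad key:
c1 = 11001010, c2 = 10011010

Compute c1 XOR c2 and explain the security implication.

Step 1: c1 XOR c2 = (m1 XOR k) XOR (m2 XOR k).
Step 2: By XOR associativity/commutativity: = m1 XOR m2 XOR k XOR k = m1 XOR m2.
Step 3: 11001010 XOR 10011010 = 01010000 = 80.
Step 4: The key cancels out! An attacker learns m1 XOR m2 = 80, revealing the relationship between plaintexts.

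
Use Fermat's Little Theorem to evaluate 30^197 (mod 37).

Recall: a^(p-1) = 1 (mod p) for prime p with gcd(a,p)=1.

Step 1: Since 37 is prime, by Fermat's Little Theorem: 30^36 = 1 (mod 37).
Step 2: Reduce exponent: 197 mod 36 = 17.
Step 3: So 30^197 = 30^17 (mod 37).
Step 4: 30^17 mod 37 = 21.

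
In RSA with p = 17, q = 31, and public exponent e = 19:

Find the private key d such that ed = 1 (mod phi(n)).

Step 1: n = 17 * 31 = 527.
Step 2: phi(n) = 16 * 30 = 480.
Step 3: Find d such that 19 * d = 1 (mod 480).
Step 4: d = 19^(-1) mod 480 = 379.
Verification: 19 * 379 = 7201 = 15 * 480 + 1.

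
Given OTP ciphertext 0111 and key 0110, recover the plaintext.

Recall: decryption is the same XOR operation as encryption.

Step 1: XOR ciphertext with key:
  Ciphertext: 0111
  Key:        0110
  XOR:        0001
Step 2: Plaintext = 0001 = 1 in decimal.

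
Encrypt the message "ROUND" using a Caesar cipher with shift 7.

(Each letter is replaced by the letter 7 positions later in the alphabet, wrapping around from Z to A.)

Step 1: For each letter, shift forward by 7 positions (mod 26).
  R (position 17) -> position (17+7) mod 26 = 24 -> Y
  O (position 14) -> position (14+7) mod 26 = 21 -> V
  U (position 20) -> position (20+7) mod 26 = 1 -> B
  N (position 13) -> position (13+7) mod 26 = 20 -> U
  D (position 3) -> position (3+7) mod 26 = 10 -> K
Result: YVBUK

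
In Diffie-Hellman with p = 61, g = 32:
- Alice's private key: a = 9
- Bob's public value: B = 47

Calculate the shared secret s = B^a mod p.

Step 1: s = B^a mod p = 47^9 mod 61.
  47^1 mod 61 = 47
  47^2 mod 61 = (47 * 47) mod 61 = 13
  47^3 mod 61 = (13 * 47) mod 61 = 1
  47^4 mod 61 = (1 * 47) mod 61 = 47
  47^5 mod 61 = (47 * 47) mod 61 = 13
  47^6 mod 61 = (13 * 47) mod 61 = 1
  47^7 mod 61 = (1 * 47) mod 61 = 47
  47^8 mod 61 = (47 * 47) mod 61 = 13
  47^9 mod 61 = (13 * 47) mod 61 = 1
Result: shared secret = 1.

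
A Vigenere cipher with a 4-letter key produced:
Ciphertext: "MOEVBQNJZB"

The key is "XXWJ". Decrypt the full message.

Step 1: Key 'XXWJ' has length 4. Extended key: XXWJXXWJXX
Step 2: Decrypt each position:
  M(12) - X(23) = 15 = P
  O(14) - X(23) = 17 = R
  E(4) - W(22) = 8 = I
  V(21) - J(9) = 12 = M
  B(1) - X(23) = 4 = E
  Q(16) - X(23) = 19 = T
  N(13) - W(22) = 17 = R
  J(9) - J(9) = 0 = A
  Z(25) - X(23) = 2 = C
  B(1) - X(23) = 4 = E
Plaintext: PRIMETRACE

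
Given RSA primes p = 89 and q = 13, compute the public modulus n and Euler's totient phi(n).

Step 1: n = p * q = 89 * 13 = 1157.
Step 2: phi(n) = (p-1)(q-1) = 88 * 12 = 1056.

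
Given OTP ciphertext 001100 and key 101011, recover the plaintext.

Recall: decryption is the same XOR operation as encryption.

Step 1: XOR ciphertext with key:
  Ciphertext: 001100
  Key:        101011
  XOR:        100111
Step 2: Plaintext = 100111 = 39 in decimal.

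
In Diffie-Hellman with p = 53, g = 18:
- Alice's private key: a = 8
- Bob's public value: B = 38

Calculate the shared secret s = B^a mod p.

Step 1: s = B^a mod p = 38^8 mod 53.
  38^1 mod 53 = 38
  38^2 mod 53 = (38 * 38) mod 53 = 13
  38^3 mod 53 = (13 * 38) mod 53 = 17
  38^4 mod 53 = (17 * 38) mod 53 = 10
  38^5 mod 53 = (10 * 38) mod 53 = 9
  38^6 mod 53 = (9 * 38) mod 53 = 24
  38^7 mod 53 = (24 * 38) mod 53 = 11
  38^8 mod 53 = (11 * 38) mod 53 = 47
Result: shared secret = 47.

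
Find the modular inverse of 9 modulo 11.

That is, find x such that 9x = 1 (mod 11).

Step 1: We need x such that 9 * x = 1 (mod 11).
Step 2: Using the extended Euclidean algorithm or trial:
  9 * 5 = 45 = 4 * 11 + 1.
Step 3: Since 45 mod 11 = 1, the inverse is x = 5.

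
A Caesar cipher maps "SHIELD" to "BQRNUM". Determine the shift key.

Step 1: Compare first letters: S (position 18) -> B (position 1).
Step 2: Shift = (1 - 18) mod 26 = 9.
The shift value is 9.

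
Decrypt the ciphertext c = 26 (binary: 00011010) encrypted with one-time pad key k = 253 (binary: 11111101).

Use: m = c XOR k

Step 1: XOR ciphertext with key:
  Ciphertext: 00011010
  Key:        11111101
  XOR:        11100111
Step 2: Plaintext = 11100111 = 231 in decimal.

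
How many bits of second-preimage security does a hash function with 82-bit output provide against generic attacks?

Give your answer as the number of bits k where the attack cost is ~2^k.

Step 1: The hash has a 82-bit output.
Step 2: Second-preimage resistance means: given a specific input x, it should be infeasible to find a different y with h(y) = h(x).
With a 82-bit output, a generic search for a second preimage costs about 2^82 evaluations (each trial matches the fixed target with probability 2^-82).
Step 3: Security level = 82 bits.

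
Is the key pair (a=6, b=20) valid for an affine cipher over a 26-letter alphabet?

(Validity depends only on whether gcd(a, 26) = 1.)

Step 1: Compute gcd(6, 26).
Step 2: gcd(6, 26) = 2.
Since gcd = 2 != 1, 6 shares a common factor with 26, so it cannot be used.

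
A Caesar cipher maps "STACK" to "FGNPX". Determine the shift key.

Step 1: Compare first letters: S (position 18) -> F (position 5).
Step 2: Shift = (5 - 18) mod 26 = 13.
The shift value is 13.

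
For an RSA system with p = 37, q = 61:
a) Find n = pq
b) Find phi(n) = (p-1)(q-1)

Step 1: n = p * q = 37 * 61 = 2257.
Step 2: phi(n) = (p-1)(q-1) = 36 * 60 = 2160.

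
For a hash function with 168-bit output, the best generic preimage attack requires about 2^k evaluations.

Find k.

Step 1: The hash has a 168-bit output.
Step 2: Preimage resistance means: given a digest h(x), it should be infeasible to find any input that hashes to it.
With a 168-bit output there are 2^168 possible digests, so a generic brute-force preimage search costs about 2^168 evaluations.
Step 3: Security level = 168 bits.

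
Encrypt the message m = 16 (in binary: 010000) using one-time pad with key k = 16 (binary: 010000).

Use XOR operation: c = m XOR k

Step 1: Write out the XOR operation bit by bit:
  Message: 010000
  Key:     010000
  XOR:     000000
Step 2: Convert to decimal: 000000 = 0.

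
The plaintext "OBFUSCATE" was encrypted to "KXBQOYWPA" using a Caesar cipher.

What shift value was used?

Step 1: Compare first letters: O (position 14) -> K (position 10).
Step 2: Shift = (10 - 14) mod 26 = 22.
The shift value is 22.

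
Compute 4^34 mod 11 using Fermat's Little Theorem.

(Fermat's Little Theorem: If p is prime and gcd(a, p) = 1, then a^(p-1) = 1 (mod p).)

Step 1: Since 11 is prime, by Fermat's Little Theorem: 4^10 = 1 (mod 11).
Step 2: Reduce exponent: 34 mod 10 = 4.
Step 3: So 4^34 = 4^4 (mod 11).
Step 4: 4^4 mod 11 = 3.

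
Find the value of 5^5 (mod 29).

Step 1: Compute 5^5 mod 29 step by step, reducing modulo 29 at each step.
  5^1 mod 29 = 5
  5^2 mod 29 = (5 * 5) mod 29 = 25
  5^3 mod 29 = (25 * 5) mod 29 = 9
  5^4 mod 29 = (9 * 5) mod 29 = 16
  5^5 mod 29 = (16 * 5) mod 29 = 22
Step 2: Result = 22.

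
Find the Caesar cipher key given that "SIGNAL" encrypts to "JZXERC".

Step 1: Compare first letters: S (position 18) -> J (position 9).
Step 2: Shift = (9 - 18) mod 26 = 17.
The shift value is 17.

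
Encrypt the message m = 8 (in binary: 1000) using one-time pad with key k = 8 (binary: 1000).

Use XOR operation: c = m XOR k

Step 1: Write out the XOR operation bit by bit:
  Message: 1000
  Key:     1000
  XOR:     0000
Step 2: Convert to decimal: 0000 = 0.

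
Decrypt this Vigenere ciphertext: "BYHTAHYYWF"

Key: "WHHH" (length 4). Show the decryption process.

Step 1: Key 'WHHH' has length 4. Extended key: WHHHWHHHWH
Step 2: Decrypt each position:
  B(1) - W(22) = 5 = F
  Y(24) - H(7) = 17 = R
  H(7) - H(7) = 0 = A
  T(19) - H(7) = 12 = M
  A(0) - W(22) = 4 = E
  H(7) - H(7) = 0 = A
  Y(24) - H(7) = 17 = R
  Y(24) - H(7) = 17 = R
  W(22) - W(22) = 0 = A
  F(5) - H(7) = 24 = Y
Plaintext: FRAMEARRAY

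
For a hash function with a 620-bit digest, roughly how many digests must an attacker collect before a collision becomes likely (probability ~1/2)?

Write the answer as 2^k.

Step 1: The birthday paradox gives collision probability ~50% after sqrt(2^n) = 2^(n/2) hashes.
Step 2: For 620-bit output: 2^(620/2) = 2^310.
Step 3: Approximately 2^310 hash computations needed.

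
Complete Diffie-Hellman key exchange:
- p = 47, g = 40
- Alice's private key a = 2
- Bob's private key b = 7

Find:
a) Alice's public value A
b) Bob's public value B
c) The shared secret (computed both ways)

Step 1: A = g^a mod p = 40^2 mod 47 = 2.
Step 2: B = g^b mod p = 40^7 mod 47 = 38.
Step 3: Alice computes s = B^a mod p = 38^2 mod 47 = 34.
Step 4: Bob computes s = A^b mod p = 2^7 mod 47 = 34.
Both sides agree: shared secret = 34.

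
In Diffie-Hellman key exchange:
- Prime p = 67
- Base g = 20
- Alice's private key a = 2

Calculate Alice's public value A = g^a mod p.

Step 1: A = g^a mod p = 20^2 mod 67.
  20^1 mod 67 = 20
  20^2 mod 67 = (20 * 20) mod 67 = 65
Result: A = 65.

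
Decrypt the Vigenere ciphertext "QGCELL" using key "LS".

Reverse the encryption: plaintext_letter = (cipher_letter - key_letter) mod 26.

Step 1: Extend key: LSLSLS
Step 2: Decrypt each letter (c - k) mod 26:
  Q(16) - L(11) = (16-11) mod 26 = 5 = F
  G(6) - S(18) = (6-18) mod 26 = 14 = O
  C(2) - L(11) = (2-11) mod 26 = 17 = R
  E(4) - S(18) = (4-18) mod 26 = 12 = M
  L(11) - L(11) = (11-11) mod 26 = 0 = A
  L(11) - S(18) = (11-18) mod 26 = 19 = T
Plaintext: FORMAT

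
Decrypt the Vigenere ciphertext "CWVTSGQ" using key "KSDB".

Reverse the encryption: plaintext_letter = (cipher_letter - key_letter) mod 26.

Step 1: Extend key: KSDBKSD
Step 2: Decrypt each letter (c - k) mod 26:
  C(2) - K(10) = (2-10) mod 26 = 18 = S
  W(22) - S(18) = (22-18) mod 26 = 4 = E
  V(21) - D(3) = (21-3) mod 26 = 18 = S
  T(19) - B(1) = (19-1) mod 26 = 18 = S
  S(18) - K(10) = (18-10) mod 26 = 8 = I
  G(6) - S(18) = (6-18) mod 26 = 14 = O
  Q(16) - D(3) = (16-3) mod 26 = 13 = N
Plaintext: SESSION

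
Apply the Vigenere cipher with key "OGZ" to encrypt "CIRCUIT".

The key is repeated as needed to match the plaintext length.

Step 1: Repeat key to match plaintext length:
  Plaintext: CIRCUIT
  Key:       OGZOGZO
Step 2: Encrypt each letter:
  C(2) + O(14) = (2+14) mod 26 = 16 = Q
  I(8) + G(6) = (8+6) mod 26 = 14 = O
  R(17) + Z(25) = (17+25) mod 26 = 16 = Q
  C(2) + O(14) = (2+14) mod 26 = 16 = Q
  U(20) + G(6) = (20+6) mod 26 = 0 = A
  I(8) + Z(25) = (8+25) mod 26 = 7 = H
  T(19) + O(14) = (19+14) mod 26 = 7 = H
Ciphertext: QOQQAHH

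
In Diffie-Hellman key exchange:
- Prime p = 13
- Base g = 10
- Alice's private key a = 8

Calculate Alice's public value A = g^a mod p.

Step 1: A = g^a mod p = 10^8 mod 13.
  10^1 mod 13 = 10
  10^2 mod 13 = (10 * 10) mod 13 = 9
  10^3 mod 13 = (9 * 10) mod 13 = 12
  10^4 mod 13 = (12 * 10) mod 13 = 3
  10^5 mod 13 = (3 * 10) mod 13 = 4
  10^6 mod 13 = (4 * 10) mod 13 = 1
  10^7 mod 13 = (1 * 10) mod 13 = 10
  10^8 mod 13 = (10 * 10) mod 13 = 9
Result: A = 9.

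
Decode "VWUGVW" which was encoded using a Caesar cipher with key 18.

Step 1: Reverse the shift by subtracting 18 from each letter position.
  V (position 21) -> position (21-18) mod 26 = 3 -> D
  W (position 22) -> position (22-18) mod 26 = 4 -> E
  U (position 20) -> position (20-18) mod 26 = 2 -> C
  G (position 6) -> position (6-18) mod 26 = 14 -> O
  V (position 21) -> position (21-18) mod 26 = 3 -> D
  W (position 22) -> position (22-18) mod 26 = 4 -> E
Decrypted message: DECODE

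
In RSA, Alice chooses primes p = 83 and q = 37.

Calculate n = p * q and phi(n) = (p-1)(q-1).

Step 1: n = p * q = 83 * 37 = 3071.
Step 2: phi(n) = (p-1)(q-1) = 82 * 36 = 2952.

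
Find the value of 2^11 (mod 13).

Step 1: Compute 2^11 mod 13 step by step, reducing modulo 13 at each step.
  2^1 mod 13 = 2
  2^2 mod 13 = (2 * 2) mod 13 = 4
  2^3 mod 13 = (4 * 2) mod 13 = 8
  2^4 mod 13 = (8 * 2) mod 13 = 3
  2^5 mod 13 = (3 * 2) mod 13 = 6
  2^6 mod 13 = (6 * 2) mod 13 = 12
  2^7 mod 13 = (12 * 2) mod 13 = 11
  2^8 mod 13 = (11 * 2) mod 13 = 9
  2^9 mod 13 = (9 * 2) mod 13 = 5
  2^10 mod 13 = (5 * 2) mod 13 = 10
  2^11 mod 13 = (10 * 2) mod 13 = 7
Step 2: Result = 7.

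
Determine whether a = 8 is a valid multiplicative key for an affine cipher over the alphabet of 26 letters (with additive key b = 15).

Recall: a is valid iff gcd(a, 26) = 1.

Step 1: Compute gcd(8, 26).
Step 2: gcd(8, 26) = 2.
Since gcd = 2 != 1, 8 shares a common factor with 26, so it cannot be used.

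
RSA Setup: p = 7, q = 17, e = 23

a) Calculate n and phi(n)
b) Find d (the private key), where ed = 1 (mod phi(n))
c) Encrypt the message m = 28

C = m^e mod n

Step 1: n = 7 * 17 = 119.
Step 2: phi(n) = (7-1)(17-1) = 6 * 16 = 96.
Step 3: Find d = 23^(-1) mod 96 = 71.
  Verify: 23 * 71 = 1633 = 1 (mod 96).
Step 4: C = 28^23 mod 119 = 105.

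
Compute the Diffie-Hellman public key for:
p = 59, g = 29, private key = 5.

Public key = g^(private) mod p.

Step 1: A = g^a mod p = 29^5 mod 59.
  29^1 mod 59 = 29
  29^2 mod 59 = (29 * 29) mod 59 = 15
  29^3 mod 59 = (15 * 29) mod 59 = 22
  29^4 mod 59 = (22 * 29) mod 59 = 48
  29^5 mod 59 = (48 * 29) mod 59 = 35
Result: A = 35.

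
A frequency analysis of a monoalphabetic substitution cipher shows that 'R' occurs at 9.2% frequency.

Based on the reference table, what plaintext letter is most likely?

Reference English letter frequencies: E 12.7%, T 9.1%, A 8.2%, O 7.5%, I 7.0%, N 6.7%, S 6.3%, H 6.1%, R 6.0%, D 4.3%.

Step 1: The observed frequency is 9.2%.
Step 2: Compare with English frequencies:
  E: 12.7% (difference: 3.5%)
  T: 9.1% (difference: 0.1%) <-- closest
  A: 8.2% (difference: 1.0%)
  O: 7.5% (difference: 1.7%)
  I: 7.0% (difference: 2.2%)
  N: 6.7% (difference: 2.5%)
  S: 6.3% (difference: 2.9%)
  H: 6.1% (difference: 3.1%)
  R: 6.0% (difference: 3.2%)
  D: 4.3% (difference: 4.9%)
Step 3: 'R' most likely represents 'T' (frequency 9.1%).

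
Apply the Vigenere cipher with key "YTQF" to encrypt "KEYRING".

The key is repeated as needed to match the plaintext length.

Step 1: Repeat key to match plaintext length:
  Plaintext: KEYRING
  Key:       YTQFYTQ
Step 2: Encrypt each letter:
  K(10) + Y(24) = (10+24) mod 26 = 8 = I
  E(4) + T(19) = (4+19) mod 26 = 23 = X
  Y(24) + Q(16) = (24+16) mod 26 = 14 = O
  R(17) + F(5) = (17+5) mod 26 = 22 = W
  I(8) + Y(24) = (8+24) mod 26 = 6 = G
  N(13) + T(19) = (13+19) mod 26 = 6 = G
  G(6) + Q(16) = (6+16) mod 26 = 22 = W
Ciphertext: IXOWGGW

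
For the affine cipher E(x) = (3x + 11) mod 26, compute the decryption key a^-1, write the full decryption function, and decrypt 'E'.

Step 1: Find a^-1, the modular inverse of 3 mod 26.
Step 2: We need 3 * a^-1 = 1 (mod 26).
Step 3: 3 * 9 = 27 = 1 * 26 + 1, so a^-1 = 9.
Step 4: D(y) = 9(y - 11) mod 26.
Step 5: Apply to 'E' (y = 4): D(4) = 9 * (4 - 11) mod 26 = 9 * -7 mod 26 = 15 -> 'P'.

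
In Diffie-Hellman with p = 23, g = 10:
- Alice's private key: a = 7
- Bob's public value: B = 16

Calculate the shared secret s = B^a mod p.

Step 1: s = B^a mod p = 16^7 mod 23.
  16^1 mod 23 = 16
  16^2 mod 23 = (16 * 16) mod 23 = 3
  16^3 mod 23 = (3 * 16) mod 23 = 2
  16^4 mod 23 = (2 * 16) mod 23 = 9
  16^5 mod 23 = (9 * 16) mod 23 = 6
  16^6 mod 23 = (6 * 16) mod 23 = 4
  16^7 mod 23 = (4 * 16) mod 23 = 18
Result: shared secret = 18.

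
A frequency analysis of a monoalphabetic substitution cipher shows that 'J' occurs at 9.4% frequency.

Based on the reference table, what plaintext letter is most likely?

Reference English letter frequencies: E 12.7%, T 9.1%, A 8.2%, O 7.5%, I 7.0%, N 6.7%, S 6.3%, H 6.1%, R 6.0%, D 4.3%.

Step 1: The observed frequency is 9.4%.
Step 2: Compare with English frequencies:
  E: 12.7% (difference: 3.3%)
  T: 9.1% (difference: 0.3%) <-- closest
  A: 8.2% (difference: 1.2%)
  O: 7.5% (difference: 1.9%)
  I: 7.0% (difference: 2.4%)
  N: 6.7% (difference: 2.7%)
  S: 6.3% (difference: 3.1%)
  H: 6.1% (difference: 3.3%)
  R: 6.0% (difference: 3.4%)
  D: 4.3% (difference: 5.1%)
Step 3: 'J' most likely represents 'T' (frequency 9.1%).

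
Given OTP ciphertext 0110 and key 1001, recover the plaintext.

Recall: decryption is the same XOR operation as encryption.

Step 1: XOR ciphertext with key:
  Ciphertext: 0110
  Key:        1001
  XOR:        1111
Step 2: Plaintext = 1111 = 15 in decimal.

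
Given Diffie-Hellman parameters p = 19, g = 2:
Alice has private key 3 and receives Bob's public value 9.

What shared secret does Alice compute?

Step 1: s = B^a mod p = 9^3 mod 19.
  9^1 mod 19 = 9
  9^2 mod 19 = (9 * 9) mod 19 = 5
  9^3 mod 19 = (5 * 9) mod 19 = 7
Result: shared secret = 7.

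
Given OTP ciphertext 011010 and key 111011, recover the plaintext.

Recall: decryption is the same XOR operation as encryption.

Step 1: XOR ciphertext with key:
  Ciphertext: 011010
  Key:        111011
  XOR:        100001
Step 2: Plaintext = 100001 = 33 in decimal.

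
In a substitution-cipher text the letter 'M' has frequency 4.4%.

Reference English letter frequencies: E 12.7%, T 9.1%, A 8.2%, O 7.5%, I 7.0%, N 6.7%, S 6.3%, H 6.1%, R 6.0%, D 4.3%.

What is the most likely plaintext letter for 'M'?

Step 1: The observed frequency is 4.4%.
Step 2: Compare with English frequencies:
  E: 12.7% (difference: 8.3%)
  T: 9.1% (difference: 4.7%)
  A: 8.2% (difference: 3.8%)
  O: 7.5% (difference: 3.1%)
  I: 7.0% (difference: 2.6%)
  N: 6.7% (difference: 2.3%)
  S: 6.3% (difference: 1.9%)
  H: 6.1% (difference: 1.7%)
  R: 6.0% (difference: 1.6%)
  D: 4.3% (difference: 0.1%) <-- closest
Step 3: 'M' most likely represents 'D' (frequency 4.3%).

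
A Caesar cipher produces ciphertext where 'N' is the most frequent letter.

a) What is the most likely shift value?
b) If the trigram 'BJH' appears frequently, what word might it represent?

Step 1: In English, 'E' is the most frequent letter (12.7%).
Step 2: The most frequent ciphertext letter is 'N' (position 13).
Step 3: Shift = (13 - 4) mod 26 = 9.
Step 4: Decrypt 'BJH' by shifting back 9:
  B -> S
  J -> A
  H -> Y
Step 5: 'BJH' decrypts to 'SAY'.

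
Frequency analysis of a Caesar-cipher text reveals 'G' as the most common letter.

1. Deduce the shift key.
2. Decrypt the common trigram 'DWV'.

Step 1: In English, 'E' is the most frequent letter (12.7%).
Step 2: The most frequent ciphertext letter is 'G' (position 6).
Step 3: Shift = (6 - 4) mod 26 = 2.
Step 4: Decrypt 'DWV' by shifting back 2:
  D -> B
  W -> U
  V -> T
Step 5: 'DWV' decrypts to 'BUT'.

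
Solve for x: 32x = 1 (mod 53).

Step 1: We need x such that 32 * x = 1 (mod 53).
Step 2: Using the extended Euclidean algorithm or trial:
  32 * 5 = 160 = 3 * 53 + 1.
Step 3: Since 160 mod 53 = 1, the inverse is x = 5.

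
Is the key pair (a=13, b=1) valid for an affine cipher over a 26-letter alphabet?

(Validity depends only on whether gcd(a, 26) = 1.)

Step 1: Compute gcd(13, 26).
Step 2: gcd(13, 26) = 13.
Since gcd = 13 != 1, 13 shares a common factor with 26, so it cannot be used.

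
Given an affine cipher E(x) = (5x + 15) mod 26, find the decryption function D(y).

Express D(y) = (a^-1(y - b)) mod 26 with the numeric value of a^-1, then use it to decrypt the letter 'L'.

Step 1: Find a^-1, the modular inverse of 5 mod 26.
Step 2: We need 5 * a^-1 = 1 (mod 26).
Step 3: 5 * 21 = 105 = 4 * 26 + 1, so a^-1 = 21.
Step 4: D(y) = 21(y - 15) mod 26.
Step 5: Apply to 'L' (y = 11): D(11) = 21 * (11 - 15) mod 26 = 21 * -4 mod 26 = 20 -> 'U'.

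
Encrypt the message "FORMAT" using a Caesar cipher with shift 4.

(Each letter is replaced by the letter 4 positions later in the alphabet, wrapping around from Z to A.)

Step 1: For each letter, shift forward by 4 positions (mod 26).
  F (position 5) -> position (5+4) mod 26 = 9 -> J
  O (position 14) -> position (14+4) mod 26 = 18 -> S
  R (position 17) -> position (17+4) mod 26 = 21 -> V
  M (position 12) -> position (12+4) mod 26 = 16 -> Q
  A (position 0) -> position (0+4) mod 26 = 4 -> E
  T (position 19) -> position (19+4) mod 26 = 23 -> X
Result: JSVQEX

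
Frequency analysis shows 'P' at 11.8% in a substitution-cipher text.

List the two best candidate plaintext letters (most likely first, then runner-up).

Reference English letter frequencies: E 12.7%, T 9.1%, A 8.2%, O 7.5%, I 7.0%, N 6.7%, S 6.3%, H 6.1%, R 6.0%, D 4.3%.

Step 1: Observed frequency of 'P' is 11.8%.
Step 2: Compute distances to each reference frequency and sort:
  E (12.7%): difference = 0.9% <-- BEST
  T (9.1%): difference = 2.7% <-- RUNNER-UP
  A (8.2%): difference = 3.6%
  O (7.5%): difference = 4.3%
  I (7.0%): difference = 4.8%
Step 3: Most likely is 'E' (12.7%, diff 0.9%); second most likely is 'T' (9.1%, diff 2.7%).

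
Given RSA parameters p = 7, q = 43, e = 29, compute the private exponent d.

Step 1: n = 7 * 43 = 301.
Step 2: phi(n) = 6 * 42 = 252.
Step 3: Find d such that 29 * d = 1 (mod 252).
Step 4: d = 29^(-1) mod 252 = 113.
Verification: 29 * 113 = 3277 = 13 * 252 + 1.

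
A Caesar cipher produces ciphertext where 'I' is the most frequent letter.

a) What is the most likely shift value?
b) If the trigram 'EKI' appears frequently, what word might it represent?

Step 1: In English, 'E' is the most frequent letter (12.7%).
Step 2: The most frequent ciphertext letter is 'I' (position 8).
Step 3: Shift = (8 - 4) mod 26 = 4.
Step 4: Decrypt 'EKI' by shifting back 4:
  E -> A
  K -> G
  I -> E
Step 5: 'EKI' decrypts to 'AGE'.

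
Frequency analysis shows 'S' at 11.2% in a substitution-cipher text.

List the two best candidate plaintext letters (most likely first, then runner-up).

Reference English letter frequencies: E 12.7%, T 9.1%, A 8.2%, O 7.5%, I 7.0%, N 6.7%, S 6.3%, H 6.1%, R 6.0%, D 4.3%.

Step 1: Observed frequency of 'S' is 11.2%.
Step 2: Compute distances to each reference frequency and sort:
  E (12.7%): difference = 1.5% <-- BEST
  T (9.1%): difference = 2.1% <-- RUNNER-UP
  A (8.2%): difference = 3.0%
  O (7.5%): difference = 3.7%
  I (7.0%): difference = 4.2%
Step 3: Most likely is 'E' (12.7%, diff 1.5%); second most likely is 'T' (9.1%, diff 2.1%).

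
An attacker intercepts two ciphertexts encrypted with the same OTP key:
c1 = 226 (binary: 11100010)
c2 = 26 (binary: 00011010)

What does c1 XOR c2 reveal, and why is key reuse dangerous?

Step 1: c1 XOR c2 = (m1 XOR k) XOR (m2 XOR k).
Step 2: By XOR associativity/commutativity: = m1 XOR m2 XOR k XOR k = m1 XOR m2.
Step 3: 11100010 XOR 00011010 = 11111000 = 248.
Step 4: The key cancels out! An attacker learns m1 XOR m2 = 248, revealing the relationship between plaintexts.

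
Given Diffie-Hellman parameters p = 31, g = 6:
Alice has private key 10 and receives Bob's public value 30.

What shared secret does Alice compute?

Step 1: s = B^a mod p = 30^10 mod 31.
  30^1 mod 31 = 30
  30^2 mod 31 = (30 * 30) mod 31 = 1
  30^3 mod 31 = (1 * 30) mod 31 = 30
  30^4 mod 31 = (30 * 30) mod 31 = 1
  30^5 mod 31 = (1 * 30) mod 31 = 30
  30^6 mod 31 = (30 * 30) mod 31 = 1
  30^7 mod 31 = (1 * 30) mod 31 = 30
  30^8 mod 31 = (30 * 30) mod 31 = 1
  30^9 mod 31 = (1 * 30) mod 31 = 30
  30^10 mod 31 = (30 * 30) mod 31 = 1
Result: shared secret = 1.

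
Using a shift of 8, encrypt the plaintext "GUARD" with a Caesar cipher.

Step 1: For each letter, shift forward by 8 positions (mod 26).
  G (position 6) -> position (6+8) mod 26 = 14 -> O
  U (position 20) -> position (20+8) mod 26 = 2 -> C
  A (position 0) -> position (0+8) mod 26 = 8 -> I
  R (position 17) -> position (17+8) mod 26 = 25 -> Z
  D (position 3) -> position (3+8) mod 26 = 11 -> L
Result: OCIZL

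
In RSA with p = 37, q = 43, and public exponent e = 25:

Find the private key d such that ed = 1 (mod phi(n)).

Step 1: n = 37 * 43 = 1591.
Step 2: phi(n) = 36 * 42 = 1512.
Step 3: Find d such that 25 * d = 1 (mod 1512).
Step 4: d = 25^(-1) mod 1512 = 121.
Verification: 25 * 121 = 3025 = 2 * 1512 + 1.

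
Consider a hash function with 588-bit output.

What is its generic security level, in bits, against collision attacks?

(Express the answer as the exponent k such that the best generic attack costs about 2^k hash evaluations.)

Step 1: The hash has a 588-bit output.
Step 2: Collision resistance means it should be infeasible to find any x != y with h(x) = h(y).
By the birthday bound, a generic collision search succeeds after about sqrt(2^588) = 2^(588/2) = 2^294 evaluations.
Step 3: Security level = 294 bits.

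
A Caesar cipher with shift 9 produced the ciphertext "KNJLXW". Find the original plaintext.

Step 1: Reverse the shift by subtracting 9 from each letter position.
  K (position 10) -> position (10-9) mod 26 = 1 -> B
  N (position 13) -> position (13-9) mod 26 = 4 -> E
  J (position 9) -> position (9-9) mod 26 = 0 -> A
  L (position 11) -> position (11-9) mod 26 = 2 -> C
  X (position 23) -> position (23-9) mod 26 = 14 -> O
  W (position 22) -> position (22-9) mod 26 = 13 -> N
Decrypted message: BEACON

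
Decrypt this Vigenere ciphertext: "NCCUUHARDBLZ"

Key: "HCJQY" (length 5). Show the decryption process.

Step 1: Key 'HCJQY' has length 5. Extended key: HCJQYHCJQYHC
Step 2: Decrypt each position:
  N(13) - H(7) = 6 = G
  C(2) - C(2) = 0 = A
  C(2) - J(9) = 19 = T
  U(20) - Q(16) = 4 = E
  U(20) - Y(24) = 22 = W
  H(7) - H(7) = 0 = A
  A(0) - C(2) = 24 = Y
  R(17) - J(9) = 8 = I
  D(3) - Q(16) = 13 = N
  B(1) - Y(24) = 3 = D
  L(11) - H(7) = 4 = E
  Z(25) - C(2) = 23 = X
Plaintext: GATEWAYINDEX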